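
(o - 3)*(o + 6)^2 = o^3 + 9*o^2 - 108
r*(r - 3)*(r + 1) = r^3 - 2*r^2 - 3*r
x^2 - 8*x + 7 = (x - 7)*(x - 1)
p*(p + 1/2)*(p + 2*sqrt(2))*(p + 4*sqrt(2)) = p^4 + p^3/2 + 6*sqrt(2)*p^3 + 3*sqrt(2)*p^2 + 16*p^2 + 8*p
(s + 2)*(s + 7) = s^2 + 9*s + 14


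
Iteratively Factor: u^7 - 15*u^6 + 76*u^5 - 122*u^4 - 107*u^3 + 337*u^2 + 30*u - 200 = (u - 5)*(u^6 - 10*u^5 + 26*u^4 + 8*u^3 - 67*u^2 + 2*u + 40) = (u - 5)^2*(u^5 - 5*u^4 + u^3 + 13*u^2 - 2*u - 8) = (u - 5)^2*(u - 4)*(u^4 - u^3 - 3*u^2 + u + 2) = (u - 5)^2*(u - 4)*(u - 2)*(u^3 + u^2 - u - 1) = (u - 5)^2*(u - 4)*(u - 2)*(u + 1)*(u^2 - 1) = (u - 5)^2*(u - 4)*(u - 2)*(u - 1)*(u + 1)*(u + 1)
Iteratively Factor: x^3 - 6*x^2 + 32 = (x - 4)*(x^2 - 2*x - 8) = (x - 4)^2*(x + 2)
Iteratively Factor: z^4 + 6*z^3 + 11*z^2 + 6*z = (z)*(z^3 + 6*z^2 + 11*z + 6) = z*(z + 3)*(z^2 + 3*z + 2) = z*(z + 2)*(z + 3)*(z + 1)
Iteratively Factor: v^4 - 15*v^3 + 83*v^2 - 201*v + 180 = (v - 4)*(v^3 - 11*v^2 + 39*v - 45) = (v - 4)*(v - 3)*(v^2 - 8*v + 15) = (v - 4)*(v - 3)^2*(v - 5)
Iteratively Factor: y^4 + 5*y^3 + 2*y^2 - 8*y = (y - 1)*(y^3 + 6*y^2 + 8*y) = y*(y - 1)*(y^2 + 6*y + 8) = y*(y - 1)*(y + 2)*(y + 4)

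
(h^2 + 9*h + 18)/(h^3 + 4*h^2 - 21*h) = (h^2 + 9*h + 18)/(h*(h^2 + 4*h - 21))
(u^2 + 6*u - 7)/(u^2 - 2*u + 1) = (u + 7)/(u - 1)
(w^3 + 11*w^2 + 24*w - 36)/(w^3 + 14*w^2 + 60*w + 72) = (w - 1)/(w + 2)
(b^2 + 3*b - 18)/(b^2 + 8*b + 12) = (b - 3)/(b + 2)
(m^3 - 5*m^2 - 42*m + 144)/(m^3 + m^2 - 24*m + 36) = (m - 8)/(m - 2)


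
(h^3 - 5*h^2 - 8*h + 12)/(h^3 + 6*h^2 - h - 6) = (h^2 - 4*h - 12)/(h^2 + 7*h + 6)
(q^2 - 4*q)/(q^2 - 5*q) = (q - 4)/(q - 5)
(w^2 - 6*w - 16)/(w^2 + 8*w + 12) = (w - 8)/(w + 6)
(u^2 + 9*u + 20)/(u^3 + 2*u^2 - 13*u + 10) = (u + 4)/(u^2 - 3*u + 2)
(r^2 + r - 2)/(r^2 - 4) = (r - 1)/(r - 2)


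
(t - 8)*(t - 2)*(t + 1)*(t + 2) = t^4 - 7*t^3 - 12*t^2 + 28*t + 32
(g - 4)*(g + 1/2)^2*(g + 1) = g^4 - 2*g^3 - 27*g^2/4 - 19*g/4 - 1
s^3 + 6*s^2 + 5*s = s*(s + 1)*(s + 5)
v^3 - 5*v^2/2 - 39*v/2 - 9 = (v - 6)*(v + 1/2)*(v + 3)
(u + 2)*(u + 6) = u^2 + 8*u + 12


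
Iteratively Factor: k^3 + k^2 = (k + 1)*(k^2) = k*(k + 1)*(k)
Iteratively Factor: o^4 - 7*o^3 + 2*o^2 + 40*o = (o - 5)*(o^3 - 2*o^2 - 8*o) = (o - 5)*(o + 2)*(o^2 - 4*o) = (o - 5)*(o - 4)*(o + 2)*(o)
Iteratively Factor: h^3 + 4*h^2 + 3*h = (h)*(h^2 + 4*h + 3) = h*(h + 3)*(h + 1)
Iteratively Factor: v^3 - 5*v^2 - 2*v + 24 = (v - 4)*(v^2 - v - 6) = (v - 4)*(v + 2)*(v - 3)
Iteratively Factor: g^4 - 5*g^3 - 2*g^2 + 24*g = (g - 4)*(g^3 - g^2 - 6*g) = (g - 4)*(g - 3)*(g^2 + 2*g) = g*(g - 4)*(g - 3)*(g + 2)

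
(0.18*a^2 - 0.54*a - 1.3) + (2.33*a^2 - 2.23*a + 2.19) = 2.51*a^2 - 2.77*a + 0.89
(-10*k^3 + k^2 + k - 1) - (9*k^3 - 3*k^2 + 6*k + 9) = -19*k^3 + 4*k^2 - 5*k - 10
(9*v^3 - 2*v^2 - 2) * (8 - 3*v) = -27*v^4 + 78*v^3 - 16*v^2 + 6*v - 16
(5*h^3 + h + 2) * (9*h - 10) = 45*h^4 - 50*h^3 + 9*h^2 + 8*h - 20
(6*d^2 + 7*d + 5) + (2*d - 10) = 6*d^2 + 9*d - 5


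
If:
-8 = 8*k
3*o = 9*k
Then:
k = -1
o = -3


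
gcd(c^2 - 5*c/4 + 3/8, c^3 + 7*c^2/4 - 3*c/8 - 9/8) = c - 3/4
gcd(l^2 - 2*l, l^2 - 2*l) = l^2 - 2*l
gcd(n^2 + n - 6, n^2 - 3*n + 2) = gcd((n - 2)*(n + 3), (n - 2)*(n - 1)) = n - 2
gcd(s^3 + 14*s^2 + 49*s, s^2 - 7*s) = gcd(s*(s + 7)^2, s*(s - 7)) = s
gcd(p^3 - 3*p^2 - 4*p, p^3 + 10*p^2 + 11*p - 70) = 1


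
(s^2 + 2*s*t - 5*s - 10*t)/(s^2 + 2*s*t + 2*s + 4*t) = (s - 5)/(s + 2)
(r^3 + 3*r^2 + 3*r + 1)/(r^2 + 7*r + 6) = (r^2 + 2*r + 1)/(r + 6)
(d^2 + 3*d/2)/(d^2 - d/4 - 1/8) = 4*d*(2*d + 3)/(8*d^2 - 2*d - 1)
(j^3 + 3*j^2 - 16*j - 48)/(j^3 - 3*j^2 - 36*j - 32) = (j^2 - j - 12)/(j^2 - 7*j - 8)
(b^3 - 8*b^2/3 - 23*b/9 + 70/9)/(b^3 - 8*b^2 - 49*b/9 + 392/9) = (3*b^2 - b - 10)/(3*b^2 - 17*b - 56)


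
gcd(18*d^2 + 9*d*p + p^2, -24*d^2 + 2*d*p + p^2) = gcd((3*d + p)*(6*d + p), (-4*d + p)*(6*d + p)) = 6*d + p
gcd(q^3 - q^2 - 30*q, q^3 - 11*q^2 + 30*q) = q^2 - 6*q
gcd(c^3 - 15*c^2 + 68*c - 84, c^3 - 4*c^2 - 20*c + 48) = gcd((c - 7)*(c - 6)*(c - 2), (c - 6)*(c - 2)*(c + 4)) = c^2 - 8*c + 12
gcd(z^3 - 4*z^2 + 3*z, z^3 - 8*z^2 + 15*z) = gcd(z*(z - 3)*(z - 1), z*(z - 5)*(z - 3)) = z^2 - 3*z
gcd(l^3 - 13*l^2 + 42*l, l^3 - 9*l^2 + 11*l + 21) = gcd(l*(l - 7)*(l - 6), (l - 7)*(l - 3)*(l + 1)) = l - 7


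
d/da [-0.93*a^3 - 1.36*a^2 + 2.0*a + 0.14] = -2.79*a^2 - 2.72*a + 2.0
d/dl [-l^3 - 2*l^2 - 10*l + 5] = -3*l^2 - 4*l - 10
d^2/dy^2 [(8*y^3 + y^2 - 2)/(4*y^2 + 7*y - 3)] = 2*(460*y^3 - 564*y^2 + 48*y - 113)/(64*y^6 + 336*y^5 + 444*y^4 - 161*y^3 - 333*y^2 + 189*y - 27)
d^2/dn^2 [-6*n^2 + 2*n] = -12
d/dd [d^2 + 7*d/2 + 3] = 2*d + 7/2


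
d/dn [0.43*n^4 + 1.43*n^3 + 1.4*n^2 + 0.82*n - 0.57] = 1.72*n^3 + 4.29*n^2 + 2.8*n + 0.82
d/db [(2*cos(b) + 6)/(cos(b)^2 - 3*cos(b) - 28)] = 2*(cos(b)^2 + 6*cos(b) + 19)*sin(b)/(sin(b)^2 + 3*cos(b) + 27)^2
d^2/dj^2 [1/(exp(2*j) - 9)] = 4*(exp(2*j) + 9)*exp(2*j)/(exp(2*j) - 9)^3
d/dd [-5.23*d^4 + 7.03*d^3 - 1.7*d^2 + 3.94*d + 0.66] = -20.92*d^3 + 21.09*d^2 - 3.4*d + 3.94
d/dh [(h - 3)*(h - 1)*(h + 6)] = 3*h^2 + 4*h - 21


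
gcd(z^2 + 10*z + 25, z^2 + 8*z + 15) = z + 5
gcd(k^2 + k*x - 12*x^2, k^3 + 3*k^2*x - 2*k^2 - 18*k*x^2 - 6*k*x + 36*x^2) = -k + 3*x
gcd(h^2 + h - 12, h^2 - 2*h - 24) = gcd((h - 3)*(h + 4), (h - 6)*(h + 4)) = h + 4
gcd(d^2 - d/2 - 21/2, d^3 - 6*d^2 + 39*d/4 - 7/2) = d - 7/2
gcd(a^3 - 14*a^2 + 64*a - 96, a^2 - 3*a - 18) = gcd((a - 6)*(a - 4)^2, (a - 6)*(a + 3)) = a - 6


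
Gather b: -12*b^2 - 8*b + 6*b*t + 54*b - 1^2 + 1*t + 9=-12*b^2 + b*(6*t + 46) + t + 8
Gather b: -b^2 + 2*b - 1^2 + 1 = -b^2 + 2*b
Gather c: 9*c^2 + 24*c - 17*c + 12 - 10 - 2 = 9*c^2 + 7*c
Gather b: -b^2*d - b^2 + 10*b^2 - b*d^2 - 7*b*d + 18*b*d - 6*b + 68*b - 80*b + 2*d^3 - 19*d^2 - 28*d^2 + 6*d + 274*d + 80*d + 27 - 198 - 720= b^2*(9 - d) + b*(-d^2 + 11*d - 18) + 2*d^3 - 47*d^2 + 360*d - 891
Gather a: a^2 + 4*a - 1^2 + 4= a^2 + 4*a + 3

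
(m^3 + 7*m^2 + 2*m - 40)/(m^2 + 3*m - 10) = m + 4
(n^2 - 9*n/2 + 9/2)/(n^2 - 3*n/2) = (n - 3)/n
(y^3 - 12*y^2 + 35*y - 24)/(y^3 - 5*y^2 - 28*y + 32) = (y - 3)/(y + 4)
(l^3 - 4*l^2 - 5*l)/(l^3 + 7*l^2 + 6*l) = (l - 5)/(l + 6)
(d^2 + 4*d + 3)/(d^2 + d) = (d + 3)/d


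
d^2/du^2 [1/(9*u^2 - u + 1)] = 2*(-81*u^2 + 9*u + (18*u - 1)^2 - 9)/(9*u^2 - u + 1)^3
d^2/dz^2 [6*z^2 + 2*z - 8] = 12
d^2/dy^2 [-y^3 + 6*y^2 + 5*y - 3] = 12 - 6*y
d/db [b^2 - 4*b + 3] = 2*b - 4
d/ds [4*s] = 4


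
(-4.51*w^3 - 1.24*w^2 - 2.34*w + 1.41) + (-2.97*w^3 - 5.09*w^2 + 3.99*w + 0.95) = -7.48*w^3 - 6.33*w^2 + 1.65*w + 2.36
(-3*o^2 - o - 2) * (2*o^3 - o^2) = -6*o^5 + o^4 - 3*o^3 + 2*o^2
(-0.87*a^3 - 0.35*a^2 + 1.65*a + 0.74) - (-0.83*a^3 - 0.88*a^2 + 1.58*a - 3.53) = -0.04*a^3 + 0.53*a^2 + 0.0699999999999998*a + 4.27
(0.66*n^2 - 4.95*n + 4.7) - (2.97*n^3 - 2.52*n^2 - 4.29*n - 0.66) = -2.97*n^3 + 3.18*n^2 - 0.66*n + 5.36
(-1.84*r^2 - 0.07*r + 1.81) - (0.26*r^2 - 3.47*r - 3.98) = -2.1*r^2 + 3.4*r + 5.79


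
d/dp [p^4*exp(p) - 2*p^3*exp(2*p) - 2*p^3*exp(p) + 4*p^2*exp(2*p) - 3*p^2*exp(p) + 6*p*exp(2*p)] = (p^4 - 4*p^3*exp(p) + 2*p^3 + 2*p^2*exp(p) - 9*p^2 + 20*p*exp(p) - 6*p + 6*exp(p))*exp(p)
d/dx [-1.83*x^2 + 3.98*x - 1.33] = 3.98 - 3.66*x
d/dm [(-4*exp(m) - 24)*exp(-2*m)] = 4*(exp(m) + 12)*exp(-2*m)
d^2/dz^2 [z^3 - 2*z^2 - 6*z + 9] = 6*z - 4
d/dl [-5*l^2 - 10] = -10*l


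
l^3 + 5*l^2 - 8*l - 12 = (l - 2)*(l + 1)*(l + 6)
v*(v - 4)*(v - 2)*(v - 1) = v^4 - 7*v^3 + 14*v^2 - 8*v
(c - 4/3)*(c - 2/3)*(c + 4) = c^3 + 2*c^2 - 64*c/9 + 32/9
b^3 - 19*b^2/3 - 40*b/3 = b*(b - 8)*(b + 5/3)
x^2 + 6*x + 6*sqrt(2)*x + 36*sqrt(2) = (x + 6)*(x + 6*sqrt(2))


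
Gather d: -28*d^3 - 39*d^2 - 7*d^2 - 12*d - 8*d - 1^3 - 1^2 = -28*d^3 - 46*d^2 - 20*d - 2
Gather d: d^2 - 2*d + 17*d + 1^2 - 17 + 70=d^2 + 15*d + 54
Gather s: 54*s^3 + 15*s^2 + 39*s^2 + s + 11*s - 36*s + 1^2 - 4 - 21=54*s^3 + 54*s^2 - 24*s - 24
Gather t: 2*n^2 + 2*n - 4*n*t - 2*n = 2*n^2 - 4*n*t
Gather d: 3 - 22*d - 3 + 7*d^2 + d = 7*d^2 - 21*d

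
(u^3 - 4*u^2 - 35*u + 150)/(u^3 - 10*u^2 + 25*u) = (u + 6)/u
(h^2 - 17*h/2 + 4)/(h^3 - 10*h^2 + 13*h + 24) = (h - 1/2)/(h^2 - 2*h - 3)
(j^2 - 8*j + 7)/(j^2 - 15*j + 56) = (j - 1)/(j - 8)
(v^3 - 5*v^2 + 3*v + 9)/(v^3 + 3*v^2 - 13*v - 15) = (v - 3)/(v + 5)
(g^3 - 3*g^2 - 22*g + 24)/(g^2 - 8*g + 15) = (g^3 - 3*g^2 - 22*g + 24)/(g^2 - 8*g + 15)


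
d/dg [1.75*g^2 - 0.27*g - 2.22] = 3.5*g - 0.27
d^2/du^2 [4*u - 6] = 0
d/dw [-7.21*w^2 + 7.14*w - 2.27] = 7.14 - 14.42*w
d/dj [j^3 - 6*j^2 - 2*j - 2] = 3*j^2 - 12*j - 2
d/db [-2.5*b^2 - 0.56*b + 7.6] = -5.0*b - 0.56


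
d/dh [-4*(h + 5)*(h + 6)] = -8*h - 44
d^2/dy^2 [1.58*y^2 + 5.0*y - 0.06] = 3.16000000000000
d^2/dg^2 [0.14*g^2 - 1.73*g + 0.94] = 0.280000000000000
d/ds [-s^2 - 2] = -2*s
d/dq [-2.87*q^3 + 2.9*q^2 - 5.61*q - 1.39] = -8.61*q^2 + 5.8*q - 5.61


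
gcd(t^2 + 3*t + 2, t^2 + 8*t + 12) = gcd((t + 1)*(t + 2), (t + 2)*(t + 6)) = t + 2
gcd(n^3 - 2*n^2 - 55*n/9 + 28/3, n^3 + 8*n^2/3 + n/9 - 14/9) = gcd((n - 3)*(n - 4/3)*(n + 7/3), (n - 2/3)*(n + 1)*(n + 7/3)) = n + 7/3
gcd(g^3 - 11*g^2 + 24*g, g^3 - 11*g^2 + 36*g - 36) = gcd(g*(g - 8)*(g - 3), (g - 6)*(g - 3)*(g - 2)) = g - 3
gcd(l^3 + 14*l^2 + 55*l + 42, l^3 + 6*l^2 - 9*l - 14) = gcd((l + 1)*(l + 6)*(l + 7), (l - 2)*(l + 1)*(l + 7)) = l^2 + 8*l + 7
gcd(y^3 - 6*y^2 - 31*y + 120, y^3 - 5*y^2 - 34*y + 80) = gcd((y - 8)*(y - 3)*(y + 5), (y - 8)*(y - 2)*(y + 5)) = y^2 - 3*y - 40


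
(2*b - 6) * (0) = 0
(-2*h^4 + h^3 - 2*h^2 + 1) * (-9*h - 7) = 18*h^5 + 5*h^4 + 11*h^3 + 14*h^2 - 9*h - 7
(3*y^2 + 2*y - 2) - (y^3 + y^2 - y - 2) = -y^3 + 2*y^2 + 3*y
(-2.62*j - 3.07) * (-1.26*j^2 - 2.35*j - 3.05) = 3.3012*j^3 + 10.0252*j^2 + 15.2055*j + 9.3635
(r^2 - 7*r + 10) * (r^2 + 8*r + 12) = r^4 + r^3 - 34*r^2 - 4*r + 120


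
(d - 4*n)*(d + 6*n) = d^2 + 2*d*n - 24*n^2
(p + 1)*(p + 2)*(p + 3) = p^3 + 6*p^2 + 11*p + 6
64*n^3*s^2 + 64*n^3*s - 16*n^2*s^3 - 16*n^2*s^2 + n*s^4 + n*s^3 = s*(-8*n + s)^2*(n*s + n)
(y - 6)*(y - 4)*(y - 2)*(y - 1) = y^4 - 13*y^3 + 56*y^2 - 92*y + 48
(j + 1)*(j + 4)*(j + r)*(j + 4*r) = j^4 + 5*j^3*r + 5*j^3 + 4*j^2*r^2 + 25*j^2*r + 4*j^2 + 20*j*r^2 + 20*j*r + 16*r^2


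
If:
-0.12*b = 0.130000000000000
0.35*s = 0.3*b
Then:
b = -1.08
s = -0.93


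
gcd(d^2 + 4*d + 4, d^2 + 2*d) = d + 2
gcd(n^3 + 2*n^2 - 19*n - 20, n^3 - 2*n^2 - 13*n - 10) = n + 1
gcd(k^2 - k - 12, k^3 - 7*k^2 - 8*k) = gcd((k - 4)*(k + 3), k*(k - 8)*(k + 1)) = 1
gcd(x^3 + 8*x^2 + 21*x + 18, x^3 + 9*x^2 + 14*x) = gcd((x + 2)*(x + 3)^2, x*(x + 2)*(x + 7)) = x + 2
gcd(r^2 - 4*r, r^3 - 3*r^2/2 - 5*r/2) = r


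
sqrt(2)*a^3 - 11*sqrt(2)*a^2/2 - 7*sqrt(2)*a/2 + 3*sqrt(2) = (a - 6)*(a - 1/2)*(sqrt(2)*a + sqrt(2))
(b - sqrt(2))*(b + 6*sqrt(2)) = b^2 + 5*sqrt(2)*b - 12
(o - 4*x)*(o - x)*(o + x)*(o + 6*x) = o^4 + 2*o^3*x - 25*o^2*x^2 - 2*o*x^3 + 24*x^4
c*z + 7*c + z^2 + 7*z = (c + z)*(z + 7)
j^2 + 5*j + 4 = (j + 1)*(j + 4)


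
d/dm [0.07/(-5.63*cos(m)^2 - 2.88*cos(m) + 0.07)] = -(0.7882*cos(m) + 0.2016)*sin(m)/(5.63*cos(m)^2 + 2.88*cos(m) - 0.07)^2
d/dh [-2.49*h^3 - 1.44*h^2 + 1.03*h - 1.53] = -7.47*h^2 - 2.88*h + 1.03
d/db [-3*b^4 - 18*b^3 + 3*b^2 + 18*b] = -12*b^3 - 54*b^2 + 6*b + 18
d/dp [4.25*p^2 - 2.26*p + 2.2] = 8.5*p - 2.26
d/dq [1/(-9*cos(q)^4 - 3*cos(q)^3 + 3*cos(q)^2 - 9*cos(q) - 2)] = 3*(-12*cos(q)^3 - 3*cos(q)^2 + 2*cos(q) - 3)*sin(q)/(9*cos(q)^4 + 3*cos(q)^3 - 3*cos(q)^2 + 9*cos(q) + 2)^2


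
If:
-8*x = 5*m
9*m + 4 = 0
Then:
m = -4/9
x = 5/18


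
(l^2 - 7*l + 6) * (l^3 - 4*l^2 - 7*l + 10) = l^5 - 11*l^4 + 27*l^3 + 35*l^2 - 112*l + 60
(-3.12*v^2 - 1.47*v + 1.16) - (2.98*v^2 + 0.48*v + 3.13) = -6.1*v^2 - 1.95*v - 1.97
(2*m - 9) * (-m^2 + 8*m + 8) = -2*m^3 + 25*m^2 - 56*m - 72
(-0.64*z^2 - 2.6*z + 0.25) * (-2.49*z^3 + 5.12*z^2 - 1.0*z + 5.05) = 1.5936*z^5 + 3.1972*z^4 - 13.2945*z^3 + 0.648*z^2 - 13.38*z + 1.2625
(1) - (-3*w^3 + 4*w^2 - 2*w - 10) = 3*w^3 - 4*w^2 + 2*w + 11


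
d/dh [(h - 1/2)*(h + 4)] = 2*h + 7/2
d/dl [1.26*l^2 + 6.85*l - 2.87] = 2.52*l + 6.85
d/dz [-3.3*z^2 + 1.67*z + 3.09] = 1.67 - 6.6*z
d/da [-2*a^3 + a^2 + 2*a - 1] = -6*a^2 + 2*a + 2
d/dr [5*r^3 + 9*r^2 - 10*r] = 15*r^2 + 18*r - 10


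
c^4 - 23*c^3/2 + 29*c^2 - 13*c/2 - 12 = (c - 8)*(c - 3)*(c - 1)*(c + 1/2)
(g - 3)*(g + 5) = g^2 + 2*g - 15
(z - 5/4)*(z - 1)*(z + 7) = z^3 + 19*z^2/4 - 29*z/2 + 35/4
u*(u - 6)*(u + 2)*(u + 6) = u^4 + 2*u^3 - 36*u^2 - 72*u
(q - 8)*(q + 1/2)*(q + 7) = q^3 - q^2/2 - 113*q/2 - 28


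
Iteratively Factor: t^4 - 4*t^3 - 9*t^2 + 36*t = (t)*(t^3 - 4*t^2 - 9*t + 36) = t*(t - 4)*(t^2 - 9) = t*(t - 4)*(t + 3)*(t - 3)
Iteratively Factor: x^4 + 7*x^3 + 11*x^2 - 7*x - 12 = (x + 3)*(x^3 + 4*x^2 - x - 4) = (x + 3)*(x + 4)*(x^2 - 1) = (x + 1)*(x + 3)*(x + 4)*(x - 1)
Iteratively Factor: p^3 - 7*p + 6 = (p + 3)*(p^2 - 3*p + 2) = (p - 2)*(p + 3)*(p - 1)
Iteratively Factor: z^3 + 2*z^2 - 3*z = (z + 3)*(z^2 - z) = (z - 1)*(z + 3)*(z)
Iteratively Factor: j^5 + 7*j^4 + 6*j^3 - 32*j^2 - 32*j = (j)*(j^4 + 7*j^3 + 6*j^2 - 32*j - 32) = j*(j - 2)*(j^3 + 9*j^2 + 24*j + 16) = j*(j - 2)*(j + 4)*(j^2 + 5*j + 4) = j*(j - 2)*(j + 4)^2*(j + 1)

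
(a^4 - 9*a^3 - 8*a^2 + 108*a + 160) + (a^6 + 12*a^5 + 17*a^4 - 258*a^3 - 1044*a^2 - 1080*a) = a^6 + 12*a^5 + 18*a^4 - 267*a^3 - 1052*a^2 - 972*a + 160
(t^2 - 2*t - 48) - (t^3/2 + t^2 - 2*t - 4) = -t^3/2 - 44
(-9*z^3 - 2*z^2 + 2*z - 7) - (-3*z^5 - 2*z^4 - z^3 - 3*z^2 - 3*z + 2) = 3*z^5 + 2*z^4 - 8*z^3 + z^2 + 5*z - 9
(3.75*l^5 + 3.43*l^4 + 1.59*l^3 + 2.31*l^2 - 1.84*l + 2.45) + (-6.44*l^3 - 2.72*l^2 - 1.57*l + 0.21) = 3.75*l^5 + 3.43*l^4 - 4.85*l^3 - 0.41*l^2 - 3.41*l + 2.66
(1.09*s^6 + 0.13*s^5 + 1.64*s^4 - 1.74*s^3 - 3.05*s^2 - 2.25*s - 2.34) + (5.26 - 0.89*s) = 1.09*s^6 + 0.13*s^5 + 1.64*s^4 - 1.74*s^3 - 3.05*s^2 - 3.14*s + 2.92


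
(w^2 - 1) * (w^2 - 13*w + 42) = w^4 - 13*w^3 + 41*w^2 + 13*w - 42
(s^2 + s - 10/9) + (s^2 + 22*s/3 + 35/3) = 2*s^2 + 25*s/3 + 95/9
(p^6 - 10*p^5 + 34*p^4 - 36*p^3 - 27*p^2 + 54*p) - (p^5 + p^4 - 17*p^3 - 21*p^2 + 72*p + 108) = p^6 - 11*p^5 + 33*p^4 - 19*p^3 - 6*p^2 - 18*p - 108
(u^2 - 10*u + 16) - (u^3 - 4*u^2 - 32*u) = -u^3 + 5*u^2 + 22*u + 16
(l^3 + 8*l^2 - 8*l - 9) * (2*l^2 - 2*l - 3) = 2*l^5 + 14*l^4 - 35*l^3 - 26*l^2 + 42*l + 27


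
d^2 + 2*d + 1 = (d + 1)^2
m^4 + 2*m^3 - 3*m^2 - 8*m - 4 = (m - 2)*(m + 1)^2*(m + 2)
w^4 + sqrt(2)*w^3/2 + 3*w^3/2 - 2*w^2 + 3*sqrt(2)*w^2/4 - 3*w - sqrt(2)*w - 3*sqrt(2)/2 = (w + 3/2)*(w - sqrt(2))*(w + sqrt(2)/2)*(w + sqrt(2))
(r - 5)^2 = r^2 - 10*r + 25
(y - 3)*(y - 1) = y^2 - 4*y + 3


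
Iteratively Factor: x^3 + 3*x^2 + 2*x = (x)*(x^2 + 3*x + 2) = x*(x + 2)*(x + 1)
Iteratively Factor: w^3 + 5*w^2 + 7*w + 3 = (w + 1)*(w^2 + 4*w + 3) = (w + 1)^2*(w + 3)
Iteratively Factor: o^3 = (o)*(o^2) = o^2*(o)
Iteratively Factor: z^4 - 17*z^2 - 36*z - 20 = (z + 2)*(z^3 - 2*z^2 - 13*z - 10) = (z + 1)*(z + 2)*(z^2 - 3*z - 10) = (z + 1)*(z + 2)^2*(z - 5)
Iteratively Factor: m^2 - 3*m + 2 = (m - 1)*(m - 2)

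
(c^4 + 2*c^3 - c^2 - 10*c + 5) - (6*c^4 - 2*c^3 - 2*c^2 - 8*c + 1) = -5*c^4 + 4*c^3 + c^2 - 2*c + 4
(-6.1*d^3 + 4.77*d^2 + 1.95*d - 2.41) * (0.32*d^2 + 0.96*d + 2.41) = -1.952*d^5 - 4.3296*d^4 - 9.4978*d^3 + 12.5965*d^2 + 2.3859*d - 5.8081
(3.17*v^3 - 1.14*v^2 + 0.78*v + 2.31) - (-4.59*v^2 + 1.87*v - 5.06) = 3.17*v^3 + 3.45*v^2 - 1.09*v + 7.37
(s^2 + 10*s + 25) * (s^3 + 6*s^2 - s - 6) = s^5 + 16*s^4 + 84*s^3 + 134*s^2 - 85*s - 150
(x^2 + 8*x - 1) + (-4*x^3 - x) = -4*x^3 + x^2 + 7*x - 1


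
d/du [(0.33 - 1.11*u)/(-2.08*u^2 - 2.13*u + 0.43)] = (-2.3088*u^2 + 1.3728*u + 0.2256)/(4.3264*u^4 + 8.8608*u^3 + 2.7481*u^2 - 1.8318*u + 0.1849)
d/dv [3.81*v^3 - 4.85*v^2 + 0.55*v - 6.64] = 11.43*v^2 - 9.7*v + 0.55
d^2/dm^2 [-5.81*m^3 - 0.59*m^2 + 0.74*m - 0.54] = -34.86*m - 1.18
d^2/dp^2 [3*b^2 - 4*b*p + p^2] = 2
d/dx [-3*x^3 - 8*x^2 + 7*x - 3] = -9*x^2 - 16*x + 7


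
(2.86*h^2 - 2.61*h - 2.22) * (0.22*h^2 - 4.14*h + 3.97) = 0.6292*h^4 - 12.4146*h^3 + 21.6712*h^2 - 1.1709*h - 8.8134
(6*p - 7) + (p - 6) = 7*p - 13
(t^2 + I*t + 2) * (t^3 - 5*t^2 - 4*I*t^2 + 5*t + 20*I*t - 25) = t^5 - 5*t^4 - 3*I*t^4 + 11*t^3 + 15*I*t^3 - 55*t^2 - 3*I*t^2 + 10*t + 15*I*t - 50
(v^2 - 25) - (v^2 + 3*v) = -3*v - 25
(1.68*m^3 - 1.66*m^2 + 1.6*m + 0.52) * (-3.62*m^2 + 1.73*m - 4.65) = -6.0816*m^5 + 8.9156*m^4 - 16.4758*m^3 + 8.6046*m^2 - 6.5404*m - 2.418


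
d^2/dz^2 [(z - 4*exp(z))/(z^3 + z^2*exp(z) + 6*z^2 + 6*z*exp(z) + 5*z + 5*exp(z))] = (2*(z - 4*exp(z))*(z^2*exp(z) + 3*z^2 + 8*z*exp(z) + 12*z + 11*exp(z) + 5)^2 + (-(z - 4*exp(z))*(z^2*exp(z) + 10*z*exp(z) + 6*z + 19*exp(z) + 12) + 2*(4*exp(z) - 1)*(z^2*exp(z) + 3*z^2 + 8*z*exp(z) + 12*z + 11*exp(z) + 5))*(z^3 + z^2*exp(z) + 6*z^2 + 6*z*exp(z) + 5*z + 5*exp(z)) - 4*(z^3 + z^2*exp(z) + 6*z^2 + 6*z*exp(z) + 5*z + 5*exp(z))^2*exp(z))/(z^3 + z^2*exp(z) + 6*z^2 + 6*z*exp(z) + 5*z + 5*exp(z))^3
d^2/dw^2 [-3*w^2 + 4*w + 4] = -6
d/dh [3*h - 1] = 3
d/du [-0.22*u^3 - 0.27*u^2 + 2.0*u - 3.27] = -0.66*u^2 - 0.54*u + 2.0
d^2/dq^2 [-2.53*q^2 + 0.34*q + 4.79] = -5.06000000000000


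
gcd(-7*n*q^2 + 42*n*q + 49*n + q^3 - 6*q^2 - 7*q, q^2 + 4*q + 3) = q + 1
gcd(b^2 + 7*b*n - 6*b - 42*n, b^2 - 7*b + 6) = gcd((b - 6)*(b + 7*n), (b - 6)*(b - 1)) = b - 6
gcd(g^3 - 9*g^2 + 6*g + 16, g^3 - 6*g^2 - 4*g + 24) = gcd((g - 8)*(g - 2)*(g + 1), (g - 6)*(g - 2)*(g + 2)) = g - 2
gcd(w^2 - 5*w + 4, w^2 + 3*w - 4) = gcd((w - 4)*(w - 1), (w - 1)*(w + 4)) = w - 1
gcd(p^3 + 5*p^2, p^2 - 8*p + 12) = 1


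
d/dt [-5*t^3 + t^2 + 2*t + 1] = -15*t^2 + 2*t + 2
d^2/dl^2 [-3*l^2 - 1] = -6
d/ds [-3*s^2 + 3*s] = 3 - 6*s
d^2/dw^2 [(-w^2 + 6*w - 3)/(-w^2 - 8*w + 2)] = 2*(-14*w^3 + 15*w^2 + 36*w + 106)/(w^6 + 24*w^5 + 186*w^4 + 416*w^3 - 372*w^2 + 96*w - 8)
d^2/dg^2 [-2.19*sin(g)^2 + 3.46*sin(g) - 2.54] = -3.46*sin(g) - 4.38*cos(2*g)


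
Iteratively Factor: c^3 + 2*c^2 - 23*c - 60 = (c + 3)*(c^2 - c - 20) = (c + 3)*(c + 4)*(c - 5)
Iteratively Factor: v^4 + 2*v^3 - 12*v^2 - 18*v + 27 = (v - 3)*(v^3 + 5*v^2 + 3*v - 9) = (v - 3)*(v + 3)*(v^2 + 2*v - 3) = (v - 3)*(v + 3)^2*(v - 1)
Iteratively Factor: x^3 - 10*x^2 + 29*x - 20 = (x - 5)*(x^2 - 5*x + 4) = (x - 5)*(x - 1)*(x - 4)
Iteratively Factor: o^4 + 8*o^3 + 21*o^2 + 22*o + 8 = (o + 4)*(o^3 + 4*o^2 + 5*o + 2) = (o + 1)*(o + 4)*(o^2 + 3*o + 2) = (o + 1)*(o + 2)*(o + 4)*(o + 1)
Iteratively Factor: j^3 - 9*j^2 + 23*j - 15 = (j - 3)*(j^2 - 6*j + 5) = (j - 5)*(j - 3)*(j - 1)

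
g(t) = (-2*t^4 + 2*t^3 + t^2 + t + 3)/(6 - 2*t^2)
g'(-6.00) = -12.81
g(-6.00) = 45.32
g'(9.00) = 17.03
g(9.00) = 74.17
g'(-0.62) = 0.58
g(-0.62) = 0.38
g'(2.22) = 3.74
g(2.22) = 4.29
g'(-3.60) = -7.20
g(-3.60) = 20.93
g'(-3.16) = -5.61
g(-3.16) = 18.09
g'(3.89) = 6.89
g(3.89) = 13.11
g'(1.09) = 1.66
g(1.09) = 1.39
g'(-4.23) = -8.90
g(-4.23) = 26.02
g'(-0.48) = 0.26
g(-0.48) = 0.44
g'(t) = 4*t*(-2*t^4 + 2*t^3 + t^2 + t + 3)/(6 - 2*t^2)^2 + (-8*t^3 + 6*t^2 + 2*t + 1)/(6 - 2*t^2)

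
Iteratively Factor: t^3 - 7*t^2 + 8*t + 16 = (t - 4)*(t^2 - 3*t - 4) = (t - 4)^2*(t + 1)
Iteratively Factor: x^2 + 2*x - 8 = (x - 2)*(x + 4)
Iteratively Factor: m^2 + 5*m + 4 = (m + 1)*(m + 4)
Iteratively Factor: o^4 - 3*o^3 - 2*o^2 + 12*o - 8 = (o - 2)*(o^3 - o^2 - 4*o + 4) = (o - 2)*(o + 2)*(o^2 - 3*o + 2) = (o - 2)*(o - 1)*(o + 2)*(o - 2)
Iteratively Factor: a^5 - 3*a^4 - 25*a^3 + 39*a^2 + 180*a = (a - 5)*(a^4 + 2*a^3 - 15*a^2 - 36*a) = a*(a - 5)*(a^3 + 2*a^2 - 15*a - 36) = a*(a - 5)*(a + 3)*(a^2 - a - 12) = a*(a - 5)*(a + 3)^2*(a - 4)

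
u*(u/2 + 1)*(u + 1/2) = u^3/2 + 5*u^2/4 + u/2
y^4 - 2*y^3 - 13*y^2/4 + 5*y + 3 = (y - 2)^2*(y + 1/2)*(y + 3/2)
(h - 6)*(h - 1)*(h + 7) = h^3 - 43*h + 42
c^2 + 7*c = c*(c + 7)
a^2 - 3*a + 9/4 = (a - 3/2)^2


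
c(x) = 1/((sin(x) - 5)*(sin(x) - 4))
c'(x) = -cos(x)/((sin(x) - 5)*(sin(x) - 4)^2) - cos(x)/((sin(x) - 5)^2*(sin(x) - 4))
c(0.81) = 0.07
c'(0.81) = 0.03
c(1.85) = 0.08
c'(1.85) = -0.01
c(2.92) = 0.06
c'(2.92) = -0.03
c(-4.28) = 0.08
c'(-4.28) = -0.02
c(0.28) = 0.06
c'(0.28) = 0.03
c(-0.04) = 0.05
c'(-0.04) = 0.02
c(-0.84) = 0.04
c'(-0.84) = 0.01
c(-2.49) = 0.04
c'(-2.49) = -0.01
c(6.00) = 0.04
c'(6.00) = 0.02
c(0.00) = 0.05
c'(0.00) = 0.02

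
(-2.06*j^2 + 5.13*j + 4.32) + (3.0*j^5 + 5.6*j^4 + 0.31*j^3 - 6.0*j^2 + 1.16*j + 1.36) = 3.0*j^5 + 5.6*j^4 + 0.31*j^3 - 8.06*j^2 + 6.29*j + 5.68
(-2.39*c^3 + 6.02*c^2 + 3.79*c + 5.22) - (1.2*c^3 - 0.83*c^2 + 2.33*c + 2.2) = -3.59*c^3 + 6.85*c^2 + 1.46*c + 3.02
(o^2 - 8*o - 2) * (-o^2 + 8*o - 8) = -o^4 + 16*o^3 - 70*o^2 + 48*o + 16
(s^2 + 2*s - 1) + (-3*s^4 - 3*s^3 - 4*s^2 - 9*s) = -3*s^4 - 3*s^3 - 3*s^2 - 7*s - 1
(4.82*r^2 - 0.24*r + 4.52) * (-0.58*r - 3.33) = -2.7956*r^3 - 15.9114*r^2 - 1.8224*r - 15.0516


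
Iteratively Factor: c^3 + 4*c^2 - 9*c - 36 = (c + 3)*(c^2 + c - 12) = (c - 3)*(c + 3)*(c + 4)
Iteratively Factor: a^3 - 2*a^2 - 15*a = (a)*(a^2 - 2*a - 15) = a*(a - 5)*(a + 3)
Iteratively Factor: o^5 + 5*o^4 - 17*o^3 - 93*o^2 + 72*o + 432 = (o + 3)*(o^4 + 2*o^3 - 23*o^2 - 24*o + 144) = (o - 3)*(o + 3)*(o^3 + 5*o^2 - 8*o - 48) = (o - 3)*(o + 3)*(o + 4)*(o^2 + o - 12) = (o - 3)^2*(o + 3)*(o + 4)*(o + 4)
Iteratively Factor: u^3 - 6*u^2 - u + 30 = (u + 2)*(u^2 - 8*u + 15) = (u - 3)*(u + 2)*(u - 5)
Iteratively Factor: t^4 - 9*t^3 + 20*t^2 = (t)*(t^3 - 9*t^2 + 20*t) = t*(t - 4)*(t^2 - 5*t) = t^2*(t - 4)*(t - 5)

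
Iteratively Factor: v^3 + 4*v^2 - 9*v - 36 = (v + 4)*(v^2 - 9) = (v - 3)*(v + 4)*(v + 3)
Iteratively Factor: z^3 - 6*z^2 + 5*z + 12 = (z + 1)*(z^2 - 7*z + 12) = (z - 3)*(z + 1)*(z - 4)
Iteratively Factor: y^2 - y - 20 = (y + 4)*(y - 5)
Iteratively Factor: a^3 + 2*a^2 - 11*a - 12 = (a - 3)*(a^2 + 5*a + 4) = (a - 3)*(a + 1)*(a + 4)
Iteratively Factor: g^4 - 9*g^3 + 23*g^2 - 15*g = (g)*(g^3 - 9*g^2 + 23*g - 15) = g*(g - 3)*(g^2 - 6*g + 5) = g*(g - 5)*(g - 3)*(g - 1)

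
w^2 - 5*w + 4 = (w - 4)*(w - 1)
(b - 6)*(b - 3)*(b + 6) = b^3 - 3*b^2 - 36*b + 108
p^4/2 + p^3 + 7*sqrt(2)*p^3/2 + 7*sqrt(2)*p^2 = p^2*(p/2 + 1)*(p + 7*sqrt(2))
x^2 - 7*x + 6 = (x - 6)*(x - 1)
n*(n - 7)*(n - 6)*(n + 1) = n^4 - 12*n^3 + 29*n^2 + 42*n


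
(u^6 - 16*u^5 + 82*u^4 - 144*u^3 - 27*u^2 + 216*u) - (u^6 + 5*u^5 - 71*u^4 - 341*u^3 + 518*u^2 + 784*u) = -21*u^5 + 153*u^4 + 197*u^3 - 545*u^2 - 568*u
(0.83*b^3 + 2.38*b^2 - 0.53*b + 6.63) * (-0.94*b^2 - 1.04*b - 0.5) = -0.7802*b^5 - 3.1004*b^4 - 2.392*b^3 - 6.871*b^2 - 6.6302*b - 3.315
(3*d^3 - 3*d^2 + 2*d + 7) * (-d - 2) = -3*d^4 - 3*d^3 + 4*d^2 - 11*d - 14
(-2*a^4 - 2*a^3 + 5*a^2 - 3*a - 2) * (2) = -4*a^4 - 4*a^3 + 10*a^2 - 6*a - 4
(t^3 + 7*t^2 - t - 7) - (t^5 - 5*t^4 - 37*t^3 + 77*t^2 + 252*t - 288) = -t^5 + 5*t^4 + 38*t^3 - 70*t^2 - 253*t + 281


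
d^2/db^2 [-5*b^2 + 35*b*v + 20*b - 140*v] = -10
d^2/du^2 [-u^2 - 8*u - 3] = -2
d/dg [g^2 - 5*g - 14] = 2*g - 5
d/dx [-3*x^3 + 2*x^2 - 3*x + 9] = -9*x^2 + 4*x - 3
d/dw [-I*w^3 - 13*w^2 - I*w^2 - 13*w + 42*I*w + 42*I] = -3*I*w^2 - 26*w - 2*I*w - 13 + 42*I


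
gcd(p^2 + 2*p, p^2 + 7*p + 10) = p + 2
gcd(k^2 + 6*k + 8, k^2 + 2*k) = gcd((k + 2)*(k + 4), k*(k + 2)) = k + 2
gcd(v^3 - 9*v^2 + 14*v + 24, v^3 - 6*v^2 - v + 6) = v^2 - 5*v - 6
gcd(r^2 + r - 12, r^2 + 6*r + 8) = r + 4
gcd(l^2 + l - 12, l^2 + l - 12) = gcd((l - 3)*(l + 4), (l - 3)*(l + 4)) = l^2 + l - 12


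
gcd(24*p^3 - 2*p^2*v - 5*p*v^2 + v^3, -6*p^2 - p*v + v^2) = 6*p^2 + p*v - v^2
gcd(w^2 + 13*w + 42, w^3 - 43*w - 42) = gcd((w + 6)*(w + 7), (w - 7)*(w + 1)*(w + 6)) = w + 6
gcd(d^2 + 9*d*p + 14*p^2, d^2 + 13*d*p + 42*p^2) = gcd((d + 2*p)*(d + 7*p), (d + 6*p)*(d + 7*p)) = d + 7*p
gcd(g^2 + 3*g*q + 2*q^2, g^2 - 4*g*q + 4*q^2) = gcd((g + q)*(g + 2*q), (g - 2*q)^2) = 1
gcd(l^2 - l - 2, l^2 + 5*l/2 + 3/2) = l + 1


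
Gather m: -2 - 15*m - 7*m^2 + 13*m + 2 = -7*m^2 - 2*m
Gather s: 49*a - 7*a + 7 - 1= 42*a + 6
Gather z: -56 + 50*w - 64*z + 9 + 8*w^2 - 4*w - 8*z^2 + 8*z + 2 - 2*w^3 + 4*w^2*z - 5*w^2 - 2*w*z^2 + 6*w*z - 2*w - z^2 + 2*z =-2*w^3 + 3*w^2 + 44*w + z^2*(-2*w - 9) + z*(4*w^2 + 6*w - 54) - 45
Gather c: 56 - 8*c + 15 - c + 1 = 72 - 9*c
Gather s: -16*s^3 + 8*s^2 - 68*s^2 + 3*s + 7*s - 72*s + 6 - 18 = -16*s^3 - 60*s^2 - 62*s - 12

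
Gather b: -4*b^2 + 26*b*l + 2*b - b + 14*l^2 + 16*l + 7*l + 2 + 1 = -4*b^2 + b*(26*l + 1) + 14*l^2 + 23*l + 3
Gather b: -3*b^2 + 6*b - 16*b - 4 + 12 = -3*b^2 - 10*b + 8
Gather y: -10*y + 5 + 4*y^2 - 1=4*y^2 - 10*y + 4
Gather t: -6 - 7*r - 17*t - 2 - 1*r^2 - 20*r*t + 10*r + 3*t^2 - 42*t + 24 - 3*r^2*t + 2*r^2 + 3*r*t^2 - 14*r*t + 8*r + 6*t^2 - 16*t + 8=r^2 + 11*r + t^2*(3*r + 9) + t*(-3*r^2 - 34*r - 75) + 24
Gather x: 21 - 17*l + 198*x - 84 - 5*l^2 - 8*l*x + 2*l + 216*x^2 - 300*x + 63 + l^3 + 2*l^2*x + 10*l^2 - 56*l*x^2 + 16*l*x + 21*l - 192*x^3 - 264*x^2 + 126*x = l^3 + 5*l^2 + 6*l - 192*x^3 + x^2*(-56*l - 48) + x*(2*l^2 + 8*l + 24)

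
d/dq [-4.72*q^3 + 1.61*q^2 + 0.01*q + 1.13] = -14.16*q^2 + 3.22*q + 0.01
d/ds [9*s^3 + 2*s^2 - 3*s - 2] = 27*s^2 + 4*s - 3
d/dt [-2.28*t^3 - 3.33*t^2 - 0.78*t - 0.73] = -6.84*t^2 - 6.66*t - 0.78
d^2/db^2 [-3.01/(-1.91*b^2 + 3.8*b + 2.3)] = (21.961562*b^2 - 43.69316*b - 3.01*(3.82*b - 3.8)*(7.64*b - 7.6) - 26.44586)/(-1.91*b^2 + 3.8*b + 2.3)^3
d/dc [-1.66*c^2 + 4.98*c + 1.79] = 4.98 - 3.32*c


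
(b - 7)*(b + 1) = b^2 - 6*b - 7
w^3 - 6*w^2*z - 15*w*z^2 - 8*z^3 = (w - 8*z)*(w + z)^2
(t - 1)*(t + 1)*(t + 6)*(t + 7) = t^4 + 13*t^3 + 41*t^2 - 13*t - 42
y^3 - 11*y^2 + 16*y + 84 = (y - 7)*(y - 6)*(y + 2)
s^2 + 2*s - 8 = (s - 2)*(s + 4)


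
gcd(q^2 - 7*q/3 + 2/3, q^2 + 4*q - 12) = q - 2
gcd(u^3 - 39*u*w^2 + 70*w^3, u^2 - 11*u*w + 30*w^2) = u - 5*w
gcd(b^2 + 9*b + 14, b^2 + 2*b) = b + 2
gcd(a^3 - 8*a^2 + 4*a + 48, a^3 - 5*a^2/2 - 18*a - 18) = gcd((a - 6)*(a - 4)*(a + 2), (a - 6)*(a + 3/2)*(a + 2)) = a^2 - 4*a - 12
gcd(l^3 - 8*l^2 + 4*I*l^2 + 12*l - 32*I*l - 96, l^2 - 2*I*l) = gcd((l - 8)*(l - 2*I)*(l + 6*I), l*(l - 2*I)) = l - 2*I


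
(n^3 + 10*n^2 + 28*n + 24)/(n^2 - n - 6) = (n^2 + 8*n + 12)/(n - 3)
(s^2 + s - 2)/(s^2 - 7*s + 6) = (s + 2)/(s - 6)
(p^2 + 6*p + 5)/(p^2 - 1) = (p + 5)/(p - 1)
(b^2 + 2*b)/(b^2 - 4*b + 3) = b*(b + 2)/(b^2 - 4*b + 3)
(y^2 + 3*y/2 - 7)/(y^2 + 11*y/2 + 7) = (y - 2)/(y + 2)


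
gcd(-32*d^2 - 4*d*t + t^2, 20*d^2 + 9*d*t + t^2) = 4*d + t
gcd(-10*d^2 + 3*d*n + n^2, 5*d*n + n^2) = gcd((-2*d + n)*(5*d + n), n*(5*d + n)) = 5*d + n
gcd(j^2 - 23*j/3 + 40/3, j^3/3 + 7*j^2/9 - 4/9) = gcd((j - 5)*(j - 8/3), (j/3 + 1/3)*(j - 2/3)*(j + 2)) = 1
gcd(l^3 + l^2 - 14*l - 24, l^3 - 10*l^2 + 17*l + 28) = l - 4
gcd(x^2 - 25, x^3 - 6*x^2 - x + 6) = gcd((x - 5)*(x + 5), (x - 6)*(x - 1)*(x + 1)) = 1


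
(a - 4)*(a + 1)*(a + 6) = a^3 + 3*a^2 - 22*a - 24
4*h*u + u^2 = u*(4*h + u)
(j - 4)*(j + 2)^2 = j^3 - 12*j - 16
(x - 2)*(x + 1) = x^2 - x - 2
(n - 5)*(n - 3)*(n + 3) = n^3 - 5*n^2 - 9*n + 45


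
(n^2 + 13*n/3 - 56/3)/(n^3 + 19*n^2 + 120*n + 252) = (n - 8/3)/(n^2 + 12*n + 36)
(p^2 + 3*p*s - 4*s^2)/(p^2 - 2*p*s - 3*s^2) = (-p^2 - 3*p*s + 4*s^2)/(-p^2 + 2*p*s + 3*s^2)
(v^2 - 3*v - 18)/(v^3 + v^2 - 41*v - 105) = (v - 6)/(v^2 - 2*v - 35)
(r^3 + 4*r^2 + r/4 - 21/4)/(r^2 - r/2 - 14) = (2*r^2 + r - 3)/(2*(r - 4))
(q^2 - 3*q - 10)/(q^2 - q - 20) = (q + 2)/(q + 4)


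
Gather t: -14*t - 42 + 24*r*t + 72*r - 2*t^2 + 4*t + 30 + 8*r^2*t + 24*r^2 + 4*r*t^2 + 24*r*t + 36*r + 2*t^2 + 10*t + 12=24*r^2 + 4*r*t^2 + 108*r + t*(8*r^2 + 48*r)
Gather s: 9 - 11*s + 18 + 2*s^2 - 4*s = 2*s^2 - 15*s + 27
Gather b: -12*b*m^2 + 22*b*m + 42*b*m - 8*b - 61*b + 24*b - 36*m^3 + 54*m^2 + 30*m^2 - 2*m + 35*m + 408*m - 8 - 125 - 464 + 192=b*(-12*m^2 + 64*m - 45) - 36*m^3 + 84*m^2 + 441*m - 405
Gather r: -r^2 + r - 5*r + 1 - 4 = -r^2 - 4*r - 3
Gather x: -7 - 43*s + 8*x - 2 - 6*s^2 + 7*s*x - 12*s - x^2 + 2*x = -6*s^2 - 55*s - x^2 + x*(7*s + 10) - 9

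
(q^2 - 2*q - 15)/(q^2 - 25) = (q + 3)/(q + 5)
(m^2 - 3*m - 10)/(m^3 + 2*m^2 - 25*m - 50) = 1/(m + 5)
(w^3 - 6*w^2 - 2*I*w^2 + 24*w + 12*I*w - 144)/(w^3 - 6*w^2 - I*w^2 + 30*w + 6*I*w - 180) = (w + 4*I)/(w + 5*I)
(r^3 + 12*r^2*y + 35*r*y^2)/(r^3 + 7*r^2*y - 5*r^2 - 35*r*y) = (r + 5*y)/(r - 5)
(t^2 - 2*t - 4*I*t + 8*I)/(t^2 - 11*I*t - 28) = (t - 2)/(t - 7*I)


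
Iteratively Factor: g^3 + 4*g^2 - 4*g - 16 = (g + 4)*(g^2 - 4) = (g - 2)*(g + 4)*(g + 2)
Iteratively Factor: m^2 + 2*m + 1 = (m + 1)*(m + 1)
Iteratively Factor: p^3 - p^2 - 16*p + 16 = (p - 4)*(p^2 + 3*p - 4) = (p - 4)*(p - 1)*(p + 4)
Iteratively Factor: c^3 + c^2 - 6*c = (c + 3)*(c^2 - 2*c) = c*(c + 3)*(c - 2)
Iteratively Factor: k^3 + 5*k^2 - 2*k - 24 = (k + 4)*(k^2 + k - 6) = (k + 3)*(k + 4)*(k - 2)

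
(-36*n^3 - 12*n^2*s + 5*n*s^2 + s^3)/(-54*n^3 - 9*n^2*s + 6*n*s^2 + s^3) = (2*n + s)/(3*n + s)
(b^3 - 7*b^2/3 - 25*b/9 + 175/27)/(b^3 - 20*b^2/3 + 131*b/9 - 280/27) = (3*b + 5)/(3*b - 8)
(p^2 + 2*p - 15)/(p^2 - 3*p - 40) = (p - 3)/(p - 8)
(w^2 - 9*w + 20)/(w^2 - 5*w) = (w - 4)/w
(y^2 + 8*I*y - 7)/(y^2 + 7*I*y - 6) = (y + 7*I)/(y + 6*I)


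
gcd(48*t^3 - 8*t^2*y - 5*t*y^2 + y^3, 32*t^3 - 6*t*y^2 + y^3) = 16*t^2 - 8*t*y + y^2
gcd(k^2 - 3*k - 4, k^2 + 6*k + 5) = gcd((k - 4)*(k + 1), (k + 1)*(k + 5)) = k + 1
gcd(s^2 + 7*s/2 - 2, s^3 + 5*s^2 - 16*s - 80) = s + 4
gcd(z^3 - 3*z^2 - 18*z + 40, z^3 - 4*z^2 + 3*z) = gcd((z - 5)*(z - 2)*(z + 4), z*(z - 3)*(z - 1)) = 1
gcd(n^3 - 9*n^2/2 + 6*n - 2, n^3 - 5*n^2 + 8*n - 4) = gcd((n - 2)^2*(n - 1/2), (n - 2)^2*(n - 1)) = n^2 - 4*n + 4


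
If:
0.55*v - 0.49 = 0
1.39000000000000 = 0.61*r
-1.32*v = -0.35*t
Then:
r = 2.28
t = 3.36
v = 0.89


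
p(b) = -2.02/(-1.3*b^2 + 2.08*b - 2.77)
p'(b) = -2.02*(2.6*b - 2.08)/(-1.3*b^2 + 2.08*b - 2.77)^2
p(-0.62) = 0.44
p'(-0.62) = 0.36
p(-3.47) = 0.08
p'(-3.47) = 0.03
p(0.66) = 1.03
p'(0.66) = 0.19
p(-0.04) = 0.71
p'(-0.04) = 0.54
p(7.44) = 0.03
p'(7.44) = -0.01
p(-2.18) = 0.15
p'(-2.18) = 0.09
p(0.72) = 1.04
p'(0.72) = 0.11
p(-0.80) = 0.38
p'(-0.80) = 0.30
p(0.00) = 0.73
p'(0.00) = 0.55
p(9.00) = 0.02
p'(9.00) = -0.01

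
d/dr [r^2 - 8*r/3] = 2*r - 8/3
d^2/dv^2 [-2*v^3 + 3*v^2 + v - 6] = 6 - 12*v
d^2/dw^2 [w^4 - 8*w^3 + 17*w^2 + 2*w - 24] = 12*w^2 - 48*w + 34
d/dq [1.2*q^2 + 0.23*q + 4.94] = 2.4*q + 0.23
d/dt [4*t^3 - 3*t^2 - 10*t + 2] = 12*t^2 - 6*t - 10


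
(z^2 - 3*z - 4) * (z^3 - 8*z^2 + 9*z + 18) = z^5 - 11*z^4 + 29*z^3 + 23*z^2 - 90*z - 72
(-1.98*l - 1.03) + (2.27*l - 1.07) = 0.29*l - 2.1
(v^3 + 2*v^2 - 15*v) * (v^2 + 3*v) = v^5 + 5*v^4 - 9*v^3 - 45*v^2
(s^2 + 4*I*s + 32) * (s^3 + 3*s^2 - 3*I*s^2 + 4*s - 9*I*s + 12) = s^5 + 3*s^4 + I*s^4 + 48*s^3 + 3*I*s^3 + 144*s^2 - 80*I*s^2 + 128*s - 240*I*s + 384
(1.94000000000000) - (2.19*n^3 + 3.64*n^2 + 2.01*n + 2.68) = -2.19*n^3 - 3.64*n^2 - 2.01*n - 0.74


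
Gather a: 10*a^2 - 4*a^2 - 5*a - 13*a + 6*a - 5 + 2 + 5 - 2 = 6*a^2 - 12*a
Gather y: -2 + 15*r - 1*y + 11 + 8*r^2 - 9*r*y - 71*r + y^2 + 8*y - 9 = 8*r^2 - 56*r + y^2 + y*(7 - 9*r)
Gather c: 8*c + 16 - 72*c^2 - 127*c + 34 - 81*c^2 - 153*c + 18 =-153*c^2 - 272*c + 68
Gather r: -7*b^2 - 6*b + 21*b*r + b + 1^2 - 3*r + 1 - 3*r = -7*b^2 - 5*b + r*(21*b - 6) + 2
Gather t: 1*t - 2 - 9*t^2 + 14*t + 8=-9*t^2 + 15*t + 6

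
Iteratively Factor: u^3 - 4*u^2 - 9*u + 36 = (u - 3)*(u^2 - u - 12) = (u - 4)*(u - 3)*(u + 3)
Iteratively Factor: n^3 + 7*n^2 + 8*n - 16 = (n + 4)*(n^2 + 3*n - 4) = (n - 1)*(n + 4)*(n + 4)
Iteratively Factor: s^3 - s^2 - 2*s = (s)*(s^2 - s - 2) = s*(s - 2)*(s + 1)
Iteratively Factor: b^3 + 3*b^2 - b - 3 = (b + 3)*(b^2 - 1) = (b - 1)*(b + 3)*(b + 1)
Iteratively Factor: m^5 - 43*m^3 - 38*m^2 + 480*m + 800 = (m + 4)*(m^4 - 4*m^3 - 27*m^2 + 70*m + 200) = (m - 5)*(m + 4)*(m^3 + m^2 - 22*m - 40) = (m - 5)*(m + 2)*(m + 4)*(m^2 - m - 20) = (m - 5)^2*(m + 2)*(m + 4)*(m + 4)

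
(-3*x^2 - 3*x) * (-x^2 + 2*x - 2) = 3*x^4 - 3*x^3 + 6*x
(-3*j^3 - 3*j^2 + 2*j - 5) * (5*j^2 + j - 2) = -15*j^5 - 18*j^4 + 13*j^3 - 17*j^2 - 9*j + 10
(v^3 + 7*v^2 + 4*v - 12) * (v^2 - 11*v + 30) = v^5 - 4*v^4 - 43*v^3 + 154*v^2 + 252*v - 360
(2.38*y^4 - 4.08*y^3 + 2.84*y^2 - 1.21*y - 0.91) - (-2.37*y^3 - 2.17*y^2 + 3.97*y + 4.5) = 2.38*y^4 - 1.71*y^3 + 5.01*y^2 - 5.18*y - 5.41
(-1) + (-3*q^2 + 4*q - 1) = -3*q^2 + 4*q - 2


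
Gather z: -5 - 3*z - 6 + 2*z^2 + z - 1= 2*z^2 - 2*z - 12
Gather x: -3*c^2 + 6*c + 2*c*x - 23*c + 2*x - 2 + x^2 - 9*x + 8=-3*c^2 - 17*c + x^2 + x*(2*c - 7) + 6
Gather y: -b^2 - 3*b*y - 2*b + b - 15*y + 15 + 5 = -b^2 - b + y*(-3*b - 15) + 20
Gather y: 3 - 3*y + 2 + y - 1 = 4 - 2*y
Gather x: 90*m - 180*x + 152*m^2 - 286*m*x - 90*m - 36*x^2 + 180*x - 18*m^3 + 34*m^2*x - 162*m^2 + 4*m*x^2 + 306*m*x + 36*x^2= -18*m^3 - 10*m^2 + 4*m*x^2 + x*(34*m^2 + 20*m)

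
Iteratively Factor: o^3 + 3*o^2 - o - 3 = (o - 1)*(o^2 + 4*o + 3) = (o - 1)*(o + 3)*(o + 1)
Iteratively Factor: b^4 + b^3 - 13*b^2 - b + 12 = (b - 1)*(b^3 + 2*b^2 - 11*b - 12) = (b - 1)*(b + 4)*(b^2 - 2*b - 3) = (b - 1)*(b + 1)*(b + 4)*(b - 3)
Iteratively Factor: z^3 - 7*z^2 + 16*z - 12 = (z - 2)*(z^2 - 5*z + 6) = (z - 3)*(z - 2)*(z - 2)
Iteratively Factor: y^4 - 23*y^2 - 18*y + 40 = (y - 5)*(y^3 + 5*y^2 + 2*y - 8) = (y - 5)*(y + 2)*(y^2 + 3*y - 4) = (y - 5)*(y + 2)*(y + 4)*(y - 1)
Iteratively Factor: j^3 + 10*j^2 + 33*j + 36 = (j + 4)*(j^2 + 6*j + 9) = (j + 3)*(j + 4)*(j + 3)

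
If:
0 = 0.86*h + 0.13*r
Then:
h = -0.151162790697674*r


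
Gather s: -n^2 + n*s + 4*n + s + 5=-n^2 + 4*n + s*(n + 1) + 5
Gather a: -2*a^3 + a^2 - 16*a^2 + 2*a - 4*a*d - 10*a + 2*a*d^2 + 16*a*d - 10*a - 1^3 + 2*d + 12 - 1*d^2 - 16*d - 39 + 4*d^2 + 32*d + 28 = -2*a^3 - 15*a^2 + a*(2*d^2 + 12*d - 18) + 3*d^2 + 18*d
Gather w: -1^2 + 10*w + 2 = 10*w + 1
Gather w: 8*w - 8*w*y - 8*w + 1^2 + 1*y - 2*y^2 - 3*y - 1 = -8*w*y - 2*y^2 - 2*y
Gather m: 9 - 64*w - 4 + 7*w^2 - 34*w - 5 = 7*w^2 - 98*w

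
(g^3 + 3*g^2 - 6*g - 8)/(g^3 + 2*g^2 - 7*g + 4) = (g^2 - g - 2)/(g^2 - 2*g + 1)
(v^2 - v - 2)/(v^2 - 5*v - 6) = (v - 2)/(v - 6)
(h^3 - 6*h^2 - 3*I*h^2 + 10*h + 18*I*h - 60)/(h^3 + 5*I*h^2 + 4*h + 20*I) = (h^2 - h*(6 + 5*I) + 30*I)/(h^2 + 3*I*h + 10)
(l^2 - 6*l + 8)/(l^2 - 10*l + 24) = (l - 2)/(l - 6)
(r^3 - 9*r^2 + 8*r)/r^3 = 1 - 9/r + 8/r^2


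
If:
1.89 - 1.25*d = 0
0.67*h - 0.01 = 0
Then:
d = 1.51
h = 0.01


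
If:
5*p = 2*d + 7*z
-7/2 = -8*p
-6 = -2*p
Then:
No Solution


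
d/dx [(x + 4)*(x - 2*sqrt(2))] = 2*x - 2*sqrt(2) + 4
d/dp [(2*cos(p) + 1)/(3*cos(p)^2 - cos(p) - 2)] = (-6*sin(p)^2 + 6*cos(p) + 9)*sin(p)/(-3*cos(p)^2 + cos(p) + 2)^2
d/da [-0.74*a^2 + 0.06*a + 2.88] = 0.06 - 1.48*a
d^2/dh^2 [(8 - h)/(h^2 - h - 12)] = 2*((h - 8)*(2*h - 1)^2 + 3*(h - 3)*(-h^2 + h + 12))/(-h^2 + h + 12)^3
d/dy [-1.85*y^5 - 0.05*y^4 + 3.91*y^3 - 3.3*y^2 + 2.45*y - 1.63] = -9.25*y^4 - 0.2*y^3 + 11.73*y^2 - 6.6*y + 2.45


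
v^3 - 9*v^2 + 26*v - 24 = (v - 4)*(v - 3)*(v - 2)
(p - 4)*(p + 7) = p^2 + 3*p - 28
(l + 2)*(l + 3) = l^2 + 5*l + 6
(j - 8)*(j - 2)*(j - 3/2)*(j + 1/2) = j^4 - 11*j^3 + 101*j^2/4 - 17*j/2 - 12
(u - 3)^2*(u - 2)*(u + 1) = u^4 - 7*u^3 + 13*u^2 + 3*u - 18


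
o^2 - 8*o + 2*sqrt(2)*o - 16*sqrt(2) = (o - 8)*(o + 2*sqrt(2))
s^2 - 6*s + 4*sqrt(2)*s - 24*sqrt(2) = (s - 6)*(s + 4*sqrt(2))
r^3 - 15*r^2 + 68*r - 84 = (r - 7)*(r - 6)*(r - 2)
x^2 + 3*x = x*(x + 3)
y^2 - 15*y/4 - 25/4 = (y - 5)*(y + 5/4)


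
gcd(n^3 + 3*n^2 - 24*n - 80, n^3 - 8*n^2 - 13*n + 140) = n^2 - n - 20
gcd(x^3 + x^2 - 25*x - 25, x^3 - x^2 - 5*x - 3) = x + 1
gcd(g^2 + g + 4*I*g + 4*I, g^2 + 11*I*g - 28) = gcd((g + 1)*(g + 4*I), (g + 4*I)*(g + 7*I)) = g + 4*I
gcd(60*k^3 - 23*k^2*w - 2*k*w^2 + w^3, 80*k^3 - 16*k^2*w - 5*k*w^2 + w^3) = -4*k + w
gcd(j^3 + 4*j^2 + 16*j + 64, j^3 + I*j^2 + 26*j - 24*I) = j - 4*I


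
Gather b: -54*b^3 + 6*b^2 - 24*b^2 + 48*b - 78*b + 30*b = -54*b^3 - 18*b^2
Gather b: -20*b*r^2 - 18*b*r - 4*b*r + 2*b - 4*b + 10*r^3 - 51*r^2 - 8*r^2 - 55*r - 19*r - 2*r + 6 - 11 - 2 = b*(-20*r^2 - 22*r - 2) + 10*r^3 - 59*r^2 - 76*r - 7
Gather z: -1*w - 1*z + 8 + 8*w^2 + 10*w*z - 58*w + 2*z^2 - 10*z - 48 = 8*w^2 - 59*w + 2*z^2 + z*(10*w - 11) - 40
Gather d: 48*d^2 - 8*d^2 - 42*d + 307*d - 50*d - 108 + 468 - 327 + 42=40*d^2 + 215*d + 75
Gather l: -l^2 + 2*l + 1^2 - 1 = -l^2 + 2*l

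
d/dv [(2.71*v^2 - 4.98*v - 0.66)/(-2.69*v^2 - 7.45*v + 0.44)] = (-33.5857*v^2 - 1.166*v - 7.1082)/(7.2361*v^4 + 40.081*v^3 + 53.1353*v^2 - 6.556*v + 0.1936)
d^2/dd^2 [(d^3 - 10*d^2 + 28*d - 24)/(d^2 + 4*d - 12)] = 192/(d^3 + 18*d^2 + 108*d + 216)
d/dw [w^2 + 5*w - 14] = 2*w + 5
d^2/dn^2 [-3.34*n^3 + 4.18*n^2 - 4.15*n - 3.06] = 8.36 - 20.04*n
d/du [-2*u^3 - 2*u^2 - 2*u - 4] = -6*u^2 - 4*u - 2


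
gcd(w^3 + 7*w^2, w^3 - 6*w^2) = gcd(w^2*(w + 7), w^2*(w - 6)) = w^2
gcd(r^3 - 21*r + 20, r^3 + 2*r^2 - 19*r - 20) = r^2 + r - 20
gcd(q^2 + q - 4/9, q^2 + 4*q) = 1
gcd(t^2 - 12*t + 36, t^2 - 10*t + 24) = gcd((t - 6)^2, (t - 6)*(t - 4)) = t - 6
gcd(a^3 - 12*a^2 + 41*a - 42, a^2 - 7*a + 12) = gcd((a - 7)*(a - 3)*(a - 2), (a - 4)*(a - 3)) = a - 3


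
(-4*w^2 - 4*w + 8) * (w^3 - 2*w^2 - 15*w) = -4*w^5 + 4*w^4 + 76*w^3 + 44*w^2 - 120*w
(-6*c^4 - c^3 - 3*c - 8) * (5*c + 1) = -30*c^5 - 11*c^4 - c^3 - 15*c^2 - 43*c - 8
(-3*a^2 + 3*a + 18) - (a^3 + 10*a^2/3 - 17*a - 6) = -a^3 - 19*a^2/3 + 20*a + 24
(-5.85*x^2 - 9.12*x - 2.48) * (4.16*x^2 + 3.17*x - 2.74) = -24.336*x^4 - 56.4837*x^3 - 23.1982*x^2 + 17.1272*x + 6.7952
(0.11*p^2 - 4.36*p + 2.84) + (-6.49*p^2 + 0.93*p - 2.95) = -6.38*p^2 - 3.43*p - 0.11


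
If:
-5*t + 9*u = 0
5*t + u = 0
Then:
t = 0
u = 0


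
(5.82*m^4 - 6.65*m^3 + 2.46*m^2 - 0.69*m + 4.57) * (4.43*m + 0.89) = 25.7826*m^5 - 24.2797*m^4 + 4.9793*m^3 - 0.8673*m^2 + 19.631*m + 4.0673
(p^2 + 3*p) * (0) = 0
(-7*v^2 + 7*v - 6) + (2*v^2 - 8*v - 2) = -5*v^2 - v - 8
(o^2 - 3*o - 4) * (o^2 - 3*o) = o^4 - 6*o^3 + 5*o^2 + 12*o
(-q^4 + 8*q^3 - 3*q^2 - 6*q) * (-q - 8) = q^5 - 61*q^3 + 30*q^2 + 48*q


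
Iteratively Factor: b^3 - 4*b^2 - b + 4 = (b - 1)*(b^2 - 3*b - 4) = (b - 1)*(b + 1)*(b - 4)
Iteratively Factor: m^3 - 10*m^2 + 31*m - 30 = (m - 3)*(m^2 - 7*m + 10) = (m - 5)*(m - 3)*(m - 2)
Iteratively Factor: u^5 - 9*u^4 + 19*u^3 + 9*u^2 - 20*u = (u - 1)*(u^4 - 8*u^3 + 11*u^2 + 20*u) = (u - 5)*(u - 1)*(u^3 - 3*u^2 - 4*u) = u*(u - 5)*(u - 1)*(u^2 - 3*u - 4) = u*(u - 5)*(u - 4)*(u - 1)*(u + 1)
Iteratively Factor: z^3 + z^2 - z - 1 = (z + 1)*(z^2 - 1) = (z + 1)^2*(z - 1)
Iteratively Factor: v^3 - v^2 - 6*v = (v)*(v^2 - v - 6) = v*(v - 3)*(v + 2)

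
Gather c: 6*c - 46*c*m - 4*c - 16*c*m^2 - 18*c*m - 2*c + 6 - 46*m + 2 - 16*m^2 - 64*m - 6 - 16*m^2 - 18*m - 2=c*(-16*m^2 - 64*m) - 32*m^2 - 128*m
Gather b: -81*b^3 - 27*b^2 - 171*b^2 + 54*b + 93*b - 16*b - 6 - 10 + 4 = -81*b^3 - 198*b^2 + 131*b - 12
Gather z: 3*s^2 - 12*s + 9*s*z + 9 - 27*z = 3*s^2 - 12*s + z*(9*s - 27) + 9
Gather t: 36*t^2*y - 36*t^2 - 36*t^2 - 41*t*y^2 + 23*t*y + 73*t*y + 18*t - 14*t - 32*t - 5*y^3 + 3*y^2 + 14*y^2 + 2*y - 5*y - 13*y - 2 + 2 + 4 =t^2*(36*y - 72) + t*(-41*y^2 + 96*y - 28) - 5*y^3 + 17*y^2 - 16*y + 4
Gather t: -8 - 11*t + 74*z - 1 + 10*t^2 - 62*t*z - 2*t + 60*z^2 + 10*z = 10*t^2 + t*(-62*z - 13) + 60*z^2 + 84*z - 9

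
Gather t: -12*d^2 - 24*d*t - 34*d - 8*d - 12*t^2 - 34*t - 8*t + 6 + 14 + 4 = -12*d^2 - 42*d - 12*t^2 + t*(-24*d - 42) + 24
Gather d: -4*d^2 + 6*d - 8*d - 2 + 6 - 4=-4*d^2 - 2*d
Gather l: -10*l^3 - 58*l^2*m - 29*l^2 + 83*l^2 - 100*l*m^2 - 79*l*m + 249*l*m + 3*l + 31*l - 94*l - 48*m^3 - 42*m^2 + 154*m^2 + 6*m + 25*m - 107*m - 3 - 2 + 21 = -10*l^3 + l^2*(54 - 58*m) + l*(-100*m^2 + 170*m - 60) - 48*m^3 + 112*m^2 - 76*m + 16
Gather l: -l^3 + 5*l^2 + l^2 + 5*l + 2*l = -l^3 + 6*l^2 + 7*l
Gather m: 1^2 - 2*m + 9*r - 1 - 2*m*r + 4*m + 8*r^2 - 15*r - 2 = m*(2 - 2*r) + 8*r^2 - 6*r - 2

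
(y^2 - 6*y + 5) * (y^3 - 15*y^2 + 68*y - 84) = y^5 - 21*y^4 + 163*y^3 - 567*y^2 + 844*y - 420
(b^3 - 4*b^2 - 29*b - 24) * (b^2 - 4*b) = b^5 - 8*b^4 - 13*b^3 + 92*b^2 + 96*b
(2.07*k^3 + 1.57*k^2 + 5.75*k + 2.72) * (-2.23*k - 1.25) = -4.6161*k^4 - 6.0886*k^3 - 14.785*k^2 - 13.2531*k - 3.4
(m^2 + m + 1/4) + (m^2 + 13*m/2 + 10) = 2*m^2 + 15*m/2 + 41/4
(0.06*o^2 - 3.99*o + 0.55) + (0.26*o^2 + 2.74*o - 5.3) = 0.32*o^2 - 1.25*o - 4.75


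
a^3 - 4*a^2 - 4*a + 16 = (a - 4)*(a - 2)*(a + 2)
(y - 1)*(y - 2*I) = y^2 - y - 2*I*y + 2*I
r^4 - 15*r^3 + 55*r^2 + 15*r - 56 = (r - 8)*(r - 7)*(r - 1)*(r + 1)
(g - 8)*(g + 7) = g^2 - g - 56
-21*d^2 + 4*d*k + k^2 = (-3*d + k)*(7*d + k)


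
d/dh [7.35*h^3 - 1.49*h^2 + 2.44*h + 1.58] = 22.05*h^2 - 2.98*h + 2.44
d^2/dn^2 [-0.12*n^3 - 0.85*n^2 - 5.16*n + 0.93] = -0.72*n - 1.7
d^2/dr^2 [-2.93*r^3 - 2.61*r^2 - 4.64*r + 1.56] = -17.58*r - 5.22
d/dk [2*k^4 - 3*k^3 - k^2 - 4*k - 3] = 8*k^3 - 9*k^2 - 2*k - 4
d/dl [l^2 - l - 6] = 2*l - 1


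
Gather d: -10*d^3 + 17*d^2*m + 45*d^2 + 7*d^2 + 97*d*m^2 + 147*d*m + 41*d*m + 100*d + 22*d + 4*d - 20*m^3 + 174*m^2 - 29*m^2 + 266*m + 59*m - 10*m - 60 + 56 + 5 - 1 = -10*d^3 + d^2*(17*m + 52) + d*(97*m^2 + 188*m + 126) - 20*m^3 + 145*m^2 + 315*m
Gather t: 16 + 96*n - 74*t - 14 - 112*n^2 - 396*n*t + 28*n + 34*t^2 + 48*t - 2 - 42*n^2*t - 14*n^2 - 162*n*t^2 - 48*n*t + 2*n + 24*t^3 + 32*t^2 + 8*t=-126*n^2 + 126*n + 24*t^3 + t^2*(66 - 162*n) + t*(-42*n^2 - 444*n - 18)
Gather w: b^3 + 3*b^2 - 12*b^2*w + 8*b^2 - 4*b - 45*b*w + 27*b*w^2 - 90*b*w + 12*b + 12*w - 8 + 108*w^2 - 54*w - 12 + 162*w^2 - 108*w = b^3 + 11*b^2 + 8*b + w^2*(27*b + 270) + w*(-12*b^2 - 135*b - 150) - 20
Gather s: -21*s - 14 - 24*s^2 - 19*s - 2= -24*s^2 - 40*s - 16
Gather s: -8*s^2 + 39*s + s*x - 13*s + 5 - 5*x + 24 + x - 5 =-8*s^2 + s*(x + 26) - 4*x + 24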